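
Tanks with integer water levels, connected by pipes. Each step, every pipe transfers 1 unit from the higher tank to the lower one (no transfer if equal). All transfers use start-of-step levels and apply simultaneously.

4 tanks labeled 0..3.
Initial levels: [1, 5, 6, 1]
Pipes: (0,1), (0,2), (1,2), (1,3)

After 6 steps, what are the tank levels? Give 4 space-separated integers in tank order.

Answer: 4 2 4 3

Derivation:
Step 1: flows [1->0,2->0,2->1,1->3] -> levels [3 4 4 2]
Step 2: flows [1->0,2->0,1=2,1->3] -> levels [5 2 3 3]
Step 3: flows [0->1,0->2,2->1,3->1] -> levels [3 5 3 2]
Step 4: flows [1->0,0=2,1->2,1->3] -> levels [4 2 4 3]
Step 5: flows [0->1,0=2,2->1,3->1] -> levels [3 5 3 2]
  -> period-2 cycle: step 5 state = step 3 state
  -> state at step 6: (6-3) mod 2 = 1, same as step 4 -> [4 2 4 3]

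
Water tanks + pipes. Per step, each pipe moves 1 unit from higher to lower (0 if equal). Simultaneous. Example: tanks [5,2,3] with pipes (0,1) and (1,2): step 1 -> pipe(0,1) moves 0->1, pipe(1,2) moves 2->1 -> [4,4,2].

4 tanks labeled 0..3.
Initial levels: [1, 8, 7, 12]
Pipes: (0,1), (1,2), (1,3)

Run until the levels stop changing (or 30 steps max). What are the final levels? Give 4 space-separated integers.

Answer: 6 8 7 7

Derivation:
Step 1: flows [1->0,1->2,3->1] -> levels [2 7 8 11]
Step 2: flows [1->0,2->1,3->1] -> levels [3 8 7 10]
Step 3: flows [1->0,1->2,3->1] -> levels [4 7 8 9]
Step 4: flows [1->0,2->1,3->1] -> levels [5 8 7 8]
Step 5: flows [1->0,1->2,1=3] -> levels [6 6 8 8]
Step 6: flows [0=1,2->1,3->1] -> levels [6 8 7 7]
Step 7: flows [1->0,1->2,1->3] -> levels [7 5 8 8]
Step 8: flows [0->1,2->1,3->1] -> levels [6 8 7 7]
  -> period-2 cycle: step 8 state = step 6 state; never stabilizes
  -> state at step 30: (30-6) mod 2 = 0, same as step 6 -> [6 8 7 7]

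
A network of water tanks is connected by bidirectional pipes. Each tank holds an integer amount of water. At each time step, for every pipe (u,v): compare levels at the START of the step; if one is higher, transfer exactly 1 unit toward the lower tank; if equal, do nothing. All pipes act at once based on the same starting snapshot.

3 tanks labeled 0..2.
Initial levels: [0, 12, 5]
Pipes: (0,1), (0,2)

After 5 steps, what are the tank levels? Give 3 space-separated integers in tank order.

Answer: 5 7 5

Derivation:
Step 1: flows [1->0,2->0] -> levels [2 11 4]
Step 2: flows [1->0,2->0] -> levels [4 10 3]
Step 3: flows [1->0,0->2] -> levels [4 9 4]
Step 4: flows [1->0,0=2] -> levels [5 8 4]
Step 5: flows [1->0,0->2] -> levels [5 7 5]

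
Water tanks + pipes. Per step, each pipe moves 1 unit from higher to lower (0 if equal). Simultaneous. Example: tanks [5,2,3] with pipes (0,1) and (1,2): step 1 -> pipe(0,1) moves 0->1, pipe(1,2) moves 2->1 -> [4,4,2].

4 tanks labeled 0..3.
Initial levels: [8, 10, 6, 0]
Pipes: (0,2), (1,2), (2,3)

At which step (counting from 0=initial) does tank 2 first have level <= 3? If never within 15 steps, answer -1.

Step 1: flows [0->2,1->2,2->3] -> levels [7 9 7 1]
Step 2: flows [0=2,1->2,2->3] -> levels [7 8 7 2]
Step 3: flows [0=2,1->2,2->3] -> levels [7 7 7 3]
Step 4: flows [0=2,1=2,2->3] -> levels [7 7 6 4]
Step 5: flows [0->2,1->2,2->3] -> levels [6 6 7 5]
Step 6: flows [2->0,2->1,2->3] -> levels [7 7 4 6]
Step 7: flows [0->2,1->2,3->2] -> levels [6 6 7 5]
  -> period-2 cycle (repeats step 5); tank 2 never drops to <=3
Tank 2 never reaches <=3 within 15 steps

Answer: -1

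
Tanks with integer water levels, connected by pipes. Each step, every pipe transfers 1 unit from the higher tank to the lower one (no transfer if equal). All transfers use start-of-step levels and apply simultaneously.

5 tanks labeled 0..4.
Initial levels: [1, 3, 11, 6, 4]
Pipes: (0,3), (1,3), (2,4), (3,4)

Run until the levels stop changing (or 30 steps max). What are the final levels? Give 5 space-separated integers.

Step 1: flows [3->0,3->1,2->4,3->4] -> levels [2 4 10 3 6]
Step 2: flows [3->0,1->3,2->4,4->3] -> levels [3 3 9 4 6]
Step 3: flows [3->0,3->1,2->4,4->3] -> levels [4 4 8 3 6]
Step 4: flows [0->3,1->3,2->4,4->3] -> levels [3 3 7 6 6]
Step 5: flows [3->0,3->1,2->4,3=4] -> levels [4 4 6 4 7]
Step 6: flows [0=3,1=3,4->2,4->3] -> levels [4 4 7 5 5]
Step 7: flows [3->0,3->1,2->4,3=4] -> levels [5 5 6 3 6]
Step 8: flows [0->3,1->3,2=4,4->3] -> levels [4 4 6 6 5]
Step 9: flows [3->0,3->1,2->4,3->4] -> levels [5 5 5 3 7]
Step 10: flows [0->3,1->3,4->2,4->3] -> levels [4 4 6 6 5]
  -> period-2 cycle: step 10 state = step 8 state; never stabilizes
  -> state at step 30: (30-8) mod 2 = 0, same as step 8 -> [4 4 6 6 5]

Answer: 4 4 6 6 5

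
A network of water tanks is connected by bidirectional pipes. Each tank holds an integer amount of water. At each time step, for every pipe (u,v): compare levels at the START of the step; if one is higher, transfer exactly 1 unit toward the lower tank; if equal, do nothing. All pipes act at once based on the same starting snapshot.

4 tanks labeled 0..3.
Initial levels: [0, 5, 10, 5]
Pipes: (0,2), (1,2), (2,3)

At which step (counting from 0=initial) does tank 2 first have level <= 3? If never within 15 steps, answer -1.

Answer: 5

Derivation:
Step 1: flows [2->0,2->1,2->3] -> levels [1 6 7 6]
Step 2: flows [2->0,2->1,2->3] -> levels [2 7 4 7]
Step 3: flows [2->0,1->2,3->2] -> levels [3 6 5 6]
Step 4: flows [2->0,1->2,3->2] -> levels [4 5 6 5]
Step 5: flows [2->0,2->1,2->3] -> levels [5 6 3 6]
Tank 2 first reaches <=3 at step 5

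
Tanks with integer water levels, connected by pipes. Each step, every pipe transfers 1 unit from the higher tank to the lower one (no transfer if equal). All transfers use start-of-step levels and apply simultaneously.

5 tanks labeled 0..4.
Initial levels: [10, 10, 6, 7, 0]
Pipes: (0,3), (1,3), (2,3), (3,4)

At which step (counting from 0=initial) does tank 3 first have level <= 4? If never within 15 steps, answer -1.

Answer: 5

Derivation:
Step 1: flows [0->3,1->3,3->2,3->4] -> levels [9 9 7 7 1]
Step 2: flows [0->3,1->3,2=3,3->4] -> levels [8 8 7 8 2]
Step 3: flows [0=3,1=3,3->2,3->4] -> levels [8 8 8 6 3]
Step 4: flows [0->3,1->3,2->3,3->4] -> levels [7 7 7 8 4]
Step 5: flows [3->0,3->1,3->2,3->4] -> levels [8 8 8 4 5]
Tank 3 first reaches <=4 at step 5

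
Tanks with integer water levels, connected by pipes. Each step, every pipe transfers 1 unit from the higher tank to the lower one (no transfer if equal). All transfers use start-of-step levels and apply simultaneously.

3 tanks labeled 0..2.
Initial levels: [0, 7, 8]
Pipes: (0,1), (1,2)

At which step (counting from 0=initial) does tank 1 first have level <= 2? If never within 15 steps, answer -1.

Step 1: flows [1->0,2->1] -> levels [1 7 7]
Step 2: flows [1->0,1=2] -> levels [2 6 7]
Step 3: flows [1->0,2->1] -> levels [3 6 6]
Step 4: flows [1->0,1=2] -> levels [4 5 6]
Step 5: flows [1->0,2->1] -> levels [5 5 5]
Step 6: flows [0=1,1=2] -> levels [5 5 5]
  -> stable; tank 1 stays at 5 > 2
Tank 1 never reaches <=2 within 15 steps

Answer: -1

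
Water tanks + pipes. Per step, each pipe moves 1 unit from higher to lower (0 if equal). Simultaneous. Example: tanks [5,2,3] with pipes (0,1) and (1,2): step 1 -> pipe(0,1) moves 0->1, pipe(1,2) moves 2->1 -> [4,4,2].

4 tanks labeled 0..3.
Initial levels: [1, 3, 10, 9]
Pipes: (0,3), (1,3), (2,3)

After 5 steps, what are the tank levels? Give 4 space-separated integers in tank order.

Answer: 6 6 6 5

Derivation:
Step 1: flows [3->0,3->1,2->3] -> levels [2 4 9 8]
Step 2: flows [3->0,3->1,2->3] -> levels [3 5 8 7]
Step 3: flows [3->0,3->1,2->3] -> levels [4 6 7 6]
Step 4: flows [3->0,1=3,2->3] -> levels [5 6 6 6]
Step 5: flows [3->0,1=3,2=3] -> levels [6 6 6 5]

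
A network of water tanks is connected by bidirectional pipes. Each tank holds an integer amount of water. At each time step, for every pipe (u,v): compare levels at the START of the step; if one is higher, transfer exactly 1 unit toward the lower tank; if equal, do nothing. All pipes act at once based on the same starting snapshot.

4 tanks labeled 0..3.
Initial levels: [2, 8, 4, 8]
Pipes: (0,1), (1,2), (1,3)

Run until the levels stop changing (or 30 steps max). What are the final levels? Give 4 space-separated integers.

Answer: 6 4 6 6

Derivation:
Step 1: flows [1->0,1->2,1=3] -> levels [3 6 5 8]
Step 2: flows [1->0,1->2,3->1] -> levels [4 5 6 7]
Step 3: flows [1->0,2->1,3->1] -> levels [5 6 5 6]
Step 4: flows [1->0,1->2,1=3] -> levels [6 4 6 6]
Step 5: flows [0->1,2->1,3->1] -> levels [5 7 5 5]
Step 6: flows [1->0,1->2,1->3] -> levels [6 4 6 6]
  -> period-2 cycle: step 6 state = step 4 state; never stabilizes
  -> state at step 30: (30-4) mod 2 = 0, same as step 4 -> [6 4 6 6]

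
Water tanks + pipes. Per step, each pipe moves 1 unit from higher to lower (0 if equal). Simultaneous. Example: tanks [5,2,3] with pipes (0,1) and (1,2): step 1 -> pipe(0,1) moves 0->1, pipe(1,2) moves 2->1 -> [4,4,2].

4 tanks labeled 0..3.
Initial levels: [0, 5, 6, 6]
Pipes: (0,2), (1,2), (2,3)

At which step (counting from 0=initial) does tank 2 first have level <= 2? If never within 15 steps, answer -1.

Answer: 5

Derivation:
Step 1: flows [2->0,2->1,2=3] -> levels [1 6 4 6]
Step 2: flows [2->0,1->2,3->2] -> levels [2 5 5 5]
Step 3: flows [2->0,1=2,2=3] -> levels [3 5 4 5]
Step 4: flows [2->0,1->2,3->2] -> levels [4 4 5 4]
Step 5: flows [2->0,2->1,2->3] -> levels [5 5 2 5]
Tank 2 first reaches <=2 at step 5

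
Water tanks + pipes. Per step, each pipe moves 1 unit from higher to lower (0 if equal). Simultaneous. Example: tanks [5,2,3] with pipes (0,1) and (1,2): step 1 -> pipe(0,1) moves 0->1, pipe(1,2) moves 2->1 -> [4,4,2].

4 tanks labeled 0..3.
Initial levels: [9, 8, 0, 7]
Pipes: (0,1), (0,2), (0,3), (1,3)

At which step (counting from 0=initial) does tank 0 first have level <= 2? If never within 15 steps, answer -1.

Answer: -1

Derivation:
Step 1: flows [0->1,0->2,0->3,1->3] -> levels [6 8 1 9]
Step 2: flows [1->0,0->2,3->0,3->1] -> levels [7 8 2 7]
Step 3: flows [1->0,0->2,0=3,1->3] -> levels [7 6 3 8]
Step 4: flows [0->1,0->2,3->0,3->1] -> levels [6 8 4 6]
Step 5: flows [1->0,0->2,0=3,1->3] -> levels [6 6 5 7]
Step 6: flows [0=1,0->2,3->0,3->1] -> levels [6 7 6 5]
Step 7: flows [1->0,0=2,0->3,1->3] -> levels [6 5 6 7]
Step 8: flows [0->1,0=2,3->0,3->1] -> levels [6 7 6 5]
  -> period-2 cycle (repeats step 6); tank 0 never drops to <=2
Tank 0 never reaches <=2 within 15 steps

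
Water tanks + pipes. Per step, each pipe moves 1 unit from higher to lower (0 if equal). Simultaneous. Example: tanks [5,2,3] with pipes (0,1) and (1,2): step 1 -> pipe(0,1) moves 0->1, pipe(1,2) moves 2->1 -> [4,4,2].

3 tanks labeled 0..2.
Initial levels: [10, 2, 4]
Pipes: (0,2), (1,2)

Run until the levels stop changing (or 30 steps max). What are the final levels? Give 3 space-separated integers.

Answer: 6 6 4

Derivation:
Step 1: flows [0->2,2->1] -> levels [9 3 4]
Step 2: flows [0->2,2->1] -> levels [8 4 4]
Step 3: flows [0->2,1=2] -> levels [7 4 5]
Step 4: flows [0->2,2->1] -> levels [6 5 5]
Step 5: flows [0->2,1=2] -> levels [5 5 6]
Step 6: flows [2->0,2->1] -> levels [6 6 4]
Step 7: flows [0->2,1->2] -> levels [5 5 6]
  -> period-2 cycle: step 7 state = step 5 state; never stabilizes
  -> state at step 30: (30-5) mod 2 = 1, same as step 6 -> [6 6 4]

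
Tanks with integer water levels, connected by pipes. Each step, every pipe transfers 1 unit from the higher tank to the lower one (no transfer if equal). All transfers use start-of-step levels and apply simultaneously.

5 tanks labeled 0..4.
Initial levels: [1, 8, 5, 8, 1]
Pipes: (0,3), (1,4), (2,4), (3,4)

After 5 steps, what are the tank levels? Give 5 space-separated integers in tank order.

Step 1: flows [3->0,1->4,2->4,3->4] -> levels [2 7 4 6 4]
Step 2: flows [3->0,1->4,2=4,3->4] -> levels [3 6 4 4 6]
Step 3: flows [3->0,1=4,4->2,4->3] -> levels [4 6 5 4 4]
Step 4: flows [0=3,1->4,2->4,3=4] -> levels [4 5 4 4 6]
Step 5: flows [0=3,4->1,4->2,4->3] -> levels [4 6 5 5 3]

Answer: 4 6 5 5 3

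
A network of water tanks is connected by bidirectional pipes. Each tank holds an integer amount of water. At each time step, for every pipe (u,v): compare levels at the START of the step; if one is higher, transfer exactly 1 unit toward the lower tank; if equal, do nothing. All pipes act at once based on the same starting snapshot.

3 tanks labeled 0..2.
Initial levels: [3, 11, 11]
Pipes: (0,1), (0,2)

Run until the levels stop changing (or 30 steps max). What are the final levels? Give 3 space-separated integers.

Answer: 7 9 9

Derivation:
Step 1: flows [1->0,2->0] -> levels [5 10 10]
Step 2: flows [1->0,2->0] -> levels [7 9 9]
Step 3: flows [1->0,2->0] -> levels [9 8 8]
Step 4: flows [0->1,0->2] -> levels [7 9 9]
  -> period-2 cycle: step 4 state = step 2 state; never stabilizes
  -> state at step 30: (30-2) mod 2 = 0, same as step 2 -> [7 9 9]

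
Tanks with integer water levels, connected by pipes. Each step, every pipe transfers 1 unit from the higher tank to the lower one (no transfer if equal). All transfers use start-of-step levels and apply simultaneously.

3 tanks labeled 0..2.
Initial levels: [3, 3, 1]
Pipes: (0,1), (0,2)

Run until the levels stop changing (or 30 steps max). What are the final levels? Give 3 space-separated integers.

Answer: 3 2 2

Derivation:
Step 1: flows [0=1,0->2] -> levels [2 3 2]
Step 2: flows [1->0,0=2] -> levels [3 2 2]
Step 3: flows [0->1,0->2] -> levels [1 3 3]
Step 4: flows [1->0,2->0] -> levels [3 2 2]
  -> period-2 cycle: step 4 state = step 2 state; never stabilizes
  -> state at step 30: (30-2) mod 2 = 0, same as step 2 -> [3 2 2]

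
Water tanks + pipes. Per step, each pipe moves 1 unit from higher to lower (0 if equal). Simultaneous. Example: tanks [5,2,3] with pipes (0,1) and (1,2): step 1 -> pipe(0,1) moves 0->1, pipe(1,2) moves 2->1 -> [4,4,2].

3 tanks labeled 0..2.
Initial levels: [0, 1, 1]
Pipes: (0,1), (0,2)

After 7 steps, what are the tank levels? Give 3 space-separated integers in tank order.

Answer: 2 0 0

Derivation:
Step 1: flows [1->0,2->0] -> levels [2 0 0]
Step 2: flows [0->1,0->2] -> levels [0 1 1]
  -> period-2 cycle: step 2 state = step 0 state
  -> state at step 7: (7-0) mod 2 = 1, same as step 1 -> [2 0 0]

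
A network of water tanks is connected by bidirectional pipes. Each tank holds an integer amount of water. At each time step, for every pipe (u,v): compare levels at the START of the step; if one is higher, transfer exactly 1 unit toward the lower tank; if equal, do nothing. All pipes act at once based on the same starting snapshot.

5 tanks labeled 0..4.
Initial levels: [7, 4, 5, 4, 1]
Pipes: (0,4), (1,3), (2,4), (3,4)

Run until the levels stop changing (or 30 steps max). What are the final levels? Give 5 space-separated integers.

Step 1: flows [0->4,1=3,2->4,3->4] -> levels [6 4 4 3 4]
Step 2: flows [0->4,1->3,2=4,4->3] -> levels [5 3 4 5 4]
Step 3: flows [0->4,3->1,2=4,3->4] -> levels [4 4 4 3 6]
Step 4: flows [4->0,1->3,4->2,4->3] -> levels [5 3 5 5 3]
Step 5: flows [0->4,3->1,2->4,3->4] -> levels [4 4 4 3 6]
  -> period-2 cycle: step 5 state = step 3 state; never stabilizes
  -> state at step 30: (30-3) mod 2 = 1, same as step 4 -> [5 3 5 5 3]

Answer: 5 3 5 5 3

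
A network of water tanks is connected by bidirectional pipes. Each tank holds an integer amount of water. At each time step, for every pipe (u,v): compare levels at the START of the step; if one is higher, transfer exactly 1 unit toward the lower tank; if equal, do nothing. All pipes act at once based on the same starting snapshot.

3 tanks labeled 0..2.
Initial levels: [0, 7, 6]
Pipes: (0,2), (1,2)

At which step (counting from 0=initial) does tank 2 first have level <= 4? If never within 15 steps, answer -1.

Answer: 4

Derivation:
Step 1: flows [2->0,1->2] -> levels [1 6 6]
Step 2: flows [2->0,1=2] -> levels [2 6 5]
Step 3: flows [2->0,1->2] -> levels [3 5 5]
Step 4: flows [2->0,1=2] -> levels [4 5 4]
Tank 2 first reaches <=4 at step 4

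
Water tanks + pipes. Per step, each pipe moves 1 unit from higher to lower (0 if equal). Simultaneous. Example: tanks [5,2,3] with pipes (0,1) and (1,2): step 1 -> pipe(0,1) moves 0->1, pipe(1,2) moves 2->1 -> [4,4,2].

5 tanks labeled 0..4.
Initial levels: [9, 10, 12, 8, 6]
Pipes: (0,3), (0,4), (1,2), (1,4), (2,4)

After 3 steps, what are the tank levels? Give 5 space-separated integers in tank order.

Answer: 9 10 10 9 7

Derivation:
Step 1: flows [0->3,0->4,2->1,1->4,2->4] -> levels [7 10 10 9 9]
Step 2: flows [3->0,4->0,1=2,1->4,2->4] -> levels [9 9 9 8 10]
Step 3: flows [0->3,4->0,1=2,4->1,4->2] -> levels [9 10 10 9 7]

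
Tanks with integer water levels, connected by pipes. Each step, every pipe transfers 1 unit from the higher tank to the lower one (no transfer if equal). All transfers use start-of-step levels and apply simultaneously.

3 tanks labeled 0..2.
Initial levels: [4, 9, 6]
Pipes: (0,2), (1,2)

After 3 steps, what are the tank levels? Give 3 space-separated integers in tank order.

Answer: 6 6 7

Derivation:
Step 1: flows [2->0,1->2] -> levels [5 8 6]
Step 2: flows [2->0,1->2] -> levels [6 7 6]
Step 3: flows [0=2,1->2] -> levels [6 6 7]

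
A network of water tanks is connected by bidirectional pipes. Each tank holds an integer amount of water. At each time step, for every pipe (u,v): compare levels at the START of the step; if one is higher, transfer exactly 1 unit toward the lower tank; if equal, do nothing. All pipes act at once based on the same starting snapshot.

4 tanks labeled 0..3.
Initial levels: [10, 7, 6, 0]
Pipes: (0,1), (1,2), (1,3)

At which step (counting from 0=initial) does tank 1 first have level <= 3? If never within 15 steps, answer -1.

Answer: -1

Derivation:
Step 1: flows [0->1,1->2,1->3] -> levels [9 6 7 1]
Step 2: flows [0->1,2->1,1->3] -> levels [8 7 6 2]
Step 3: flows [0->1,1->2,1->3] -> levels [7 6 7 3]
Step 4: flows [0->1,2->1,1->3] -> levels [6 7 6 4]
Step 5: flows [1->0,1->2,1->3] -> levels [7 4 7 5]
Step 6: flows [0->1,2->1,3->1] -> levels [6 7 6 4]
  -> period-2 cycle (repeats step 4); tank 1 never drops to <=3
Tank 1 never reaches <=3 within 15 steps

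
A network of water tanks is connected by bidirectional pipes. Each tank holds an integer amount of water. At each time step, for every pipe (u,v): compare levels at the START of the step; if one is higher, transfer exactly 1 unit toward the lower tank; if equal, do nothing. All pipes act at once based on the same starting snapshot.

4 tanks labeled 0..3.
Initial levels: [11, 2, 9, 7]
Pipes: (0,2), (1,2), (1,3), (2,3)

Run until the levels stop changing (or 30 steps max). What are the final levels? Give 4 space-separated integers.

Answer: 7 6 9 7

Derivation:
Step 1: flows [0->2,2->1,3->1,2->3] -> levels [10 4 8 7]
Step 2: flows [0->2,2->1,3->1,2->3] -> levels [9 6 7 7]
Step 3: flows [0->2,2->1,3->1,2=3] -> levels [8 8 7 6]
Step 4: flows [0->2,1->2,1->3,2->3] -> levels [7 6 8 8]
Step 5: flows [2->0,2->1,3->1,2=3] -> levels [8 8 6 7]
Step 6: flows [0->2,1->2,1->3,3->2] -> levels [7 6 9 7]
Step 7: flows [2->0,2->1,3->1,2->3] -> levels [8 8 6 7]
  -> period-2 cycle: step 7 state = step 5 state; never stabilizes
  -> state at step 30: (30-5) mod 2 = 1, same as step 6 -> [7 6 9 7]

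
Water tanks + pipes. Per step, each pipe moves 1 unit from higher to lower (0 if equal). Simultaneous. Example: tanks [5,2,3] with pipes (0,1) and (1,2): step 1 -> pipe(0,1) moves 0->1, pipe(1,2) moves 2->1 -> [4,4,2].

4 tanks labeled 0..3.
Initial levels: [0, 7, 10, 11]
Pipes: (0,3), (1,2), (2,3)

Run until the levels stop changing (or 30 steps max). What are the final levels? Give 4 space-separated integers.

Step 1: flows [3->0,2->1,3->2] -> levels [1 8 10 9]
Step 2: flows [3->0,2->1,2->3] -> levels [2 9 8 9]
Step 3: flows [3->0,1->2,3->2] -> levels [3 8 10 7]
Step 4: flows [3->0,2->1,2->3] -> levels [4 9 8 7]
Step 5: flows [3->0,1->2,2->3] -> levels [5 8 8 7]
Step 6: flows [3->0,1=2,2->3] -> levels [6 8 7 7]
Step 7: flows [3->0,1->2,2=3] -> levels [7 7 8 6]
Step 8: flows [0->3,2->1,2->3] -> levels [6 8 6 8]
Step 9: flows [3->0,1->2,3->2] -> levels [7 7 8 6]
  -> period-2 cycle: step 9 state = step 7 state; never stabilizes
  -> state at step 30: (30-7) mod 2 = 1, same as step 8 -> [6 8 6 8]

Answer: 6 8 6 8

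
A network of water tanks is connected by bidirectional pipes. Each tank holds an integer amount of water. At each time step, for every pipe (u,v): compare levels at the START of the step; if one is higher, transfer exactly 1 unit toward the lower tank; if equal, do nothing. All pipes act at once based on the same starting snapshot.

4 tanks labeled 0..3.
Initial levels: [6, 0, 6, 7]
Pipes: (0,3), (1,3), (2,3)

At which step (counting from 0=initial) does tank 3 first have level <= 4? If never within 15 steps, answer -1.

Answer: 1

Derivation:
Step 1: flows [3->0,3->1,3->2] -> levels [7 1 7 4]
Tank 3 first reaches <=4 at step 1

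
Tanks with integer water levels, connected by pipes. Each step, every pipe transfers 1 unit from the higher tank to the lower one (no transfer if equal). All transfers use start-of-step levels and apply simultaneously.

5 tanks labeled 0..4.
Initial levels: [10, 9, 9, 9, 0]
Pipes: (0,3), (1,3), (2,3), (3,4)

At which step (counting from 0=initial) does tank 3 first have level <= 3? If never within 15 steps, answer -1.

Step 1: flows [0->3,1=3,2=3,3->4] -> levels [9 9 9 9 1]
Step 2: flows [0=3,1=3,2=3,3->4] -> levels [9 9 9 8 2]
Step 3: flows [0->3,1->3,2->3,3->4] -> levels [8 8 8 10 3]
Step 4: flows [3->0,3->1,3->2,3->4] -> levels [9 9 9 6 4]
Step 5: flows [0->3,1->3,2->3,3->4] -> levels [8 8 8 8 5]
Step 6: flows [0=3,1=3,2=3,3->4] -> levels [8 8 8 7 6]
Step 7: flows [0->3,1->3,2->3,3->4] -> levels [7 7 7 9 7]
Step 8: flows [3->0,3->1,3->2,3->4] -> levels [8 8 8 5 8]
Step 9: flows [0->3,1->3,2->3,4->3] -> levels [7 7 7 9 7]
  -> period-2 cycle (repeats step 7); tank 3 never drops to <=3
Tank 3 never reaches <=3 within 15 steps

Answer: -1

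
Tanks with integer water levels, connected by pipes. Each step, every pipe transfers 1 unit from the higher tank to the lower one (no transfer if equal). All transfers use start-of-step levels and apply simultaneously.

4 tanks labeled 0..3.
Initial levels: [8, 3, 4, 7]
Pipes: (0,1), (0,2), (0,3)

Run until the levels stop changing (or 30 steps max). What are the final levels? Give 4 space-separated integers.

Step 1: flows [0->1,0->2,0->3] -> levels [5 4 5 8]
Step 2: flows [0->1,0=2,3->0] -> levels [5 5 5 7]
Step 3: flows [0=1,0=2,3->0] -> levels [6 5 5 6]
Step 4: flows [0->1,0->2,0=3] -> levels [4 6 6 6]
Step 5: flows [1->0,2->0,3->0] -> levels [7 5 5 5]
Step 6: flows [0->1,0->2,0->3] -> levels [4 6 6 6]
  -> period-2 cycle: step 6 state = step 4 state; never stabilizes
  -> state at step 30: (30-4) mod 2 = 0, same as step 4 -> [4 6 6 6]

Answer: 4 6 6 6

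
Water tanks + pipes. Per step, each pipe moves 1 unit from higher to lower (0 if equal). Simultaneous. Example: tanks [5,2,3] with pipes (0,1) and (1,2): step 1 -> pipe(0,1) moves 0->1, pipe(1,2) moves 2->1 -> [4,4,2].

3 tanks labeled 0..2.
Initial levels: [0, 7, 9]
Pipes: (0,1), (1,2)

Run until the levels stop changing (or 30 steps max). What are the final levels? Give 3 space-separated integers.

Answer: 5 6 5

Derivation:
Step 1: flows [1->0,2->1] -> levels [1 7 8]
Step 2: flows [1->0,2->1] -> levels [2 7 7]
Step 3: flows [1->0,1=2] -> levels [3 6 7]
Step 4: flows [1->0,2->1] -> levels [4 6 6]
Step 5: flows [1->0,1=2] -> levels [5 5 6]
Step 6: flows [0=1,2->1] -> levels [5 6 5]
Step 7: flows [1->0,1->2] -> levels [6 4 6]
Step 8: flows [0->1,2->1] -> levels [5 6 5]
  -> period-2 cycle: step 8 state = step 6 state; never stabilizes
  -> state at step 30: (30-6) mod 2 = 0, same as step 6 -> [5 6 5]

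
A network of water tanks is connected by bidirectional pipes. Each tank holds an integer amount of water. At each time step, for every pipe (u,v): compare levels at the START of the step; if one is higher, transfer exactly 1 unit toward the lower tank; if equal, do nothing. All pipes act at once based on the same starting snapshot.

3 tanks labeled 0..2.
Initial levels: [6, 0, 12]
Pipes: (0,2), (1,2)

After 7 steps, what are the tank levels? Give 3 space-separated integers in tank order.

Answer: 6 6 6

Derivation:
Step 1: flows [2->0,2->1] -> levels [7 1 10]
Step 2: flows [2->0,2->1] -> levels [8 2 8]
Step 3: flows [0=2,2->1] -> levels [8 3 7]
Step 4: flows [0->2,2->1] -> levels [7 4 7]
Step 5: flows [0=2,2->1] -> levels [7 5 6]
Step 6: flows [0->2,2->1] -> levels [6 6 6]
Step 7: flows [0=2,1=2] -> levels [6 6 6]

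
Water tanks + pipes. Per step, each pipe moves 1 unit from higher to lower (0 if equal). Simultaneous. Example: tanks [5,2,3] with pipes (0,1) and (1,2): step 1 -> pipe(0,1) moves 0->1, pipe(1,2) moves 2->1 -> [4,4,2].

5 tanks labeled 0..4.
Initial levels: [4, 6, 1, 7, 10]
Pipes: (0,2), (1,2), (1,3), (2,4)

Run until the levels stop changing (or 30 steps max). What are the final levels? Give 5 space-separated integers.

Step 1: flows [0->2,1->2,3->1,4->2] -> levels [3 6 4 6 9]
Step 2: flows [2->0,1->2,1=3,4->2] -> levels [4 5 5 6 8]
Step 3: flows [2->0,1=2,3->1,4->2] -> levels [5 6 5 5 7]
Step 4: flows [0=2,1->2,1->3,4->2] -> levels [5 4 7 6 6]
Step 5: flows [2->0,2->1,3->1,2->4] -> levels [6 6 4 5 7]
Step 6: flows [0->2,1->2,1->3,4->2] -> levels [5 4 7 6 6]
  -> period-2 cycle: step 6 state = step 4 state; never stabilizes
  -> state at step 30: (30-4) mod 2 = 0, same as step 4 -> [5 4 7 6 6]

Answer: 5 4 7 6 6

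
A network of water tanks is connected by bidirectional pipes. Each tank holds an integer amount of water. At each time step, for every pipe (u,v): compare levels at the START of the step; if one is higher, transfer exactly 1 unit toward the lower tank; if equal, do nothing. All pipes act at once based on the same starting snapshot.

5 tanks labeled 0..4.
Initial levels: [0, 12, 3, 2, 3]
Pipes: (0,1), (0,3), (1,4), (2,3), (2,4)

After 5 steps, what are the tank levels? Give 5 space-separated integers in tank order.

Step 1: flows [1->0,3->0,1->4,2->3,2=4] -> levels [2 10 2 2 4]
Step 2: flows [1->0,0=3,1->4,2=3,4->2] -> levels [3 8 3 2 4]
Step 3: flows [1->0,0->3,1->4,2->3,4->2] -> levels [3 6 3 4 4]
Step 4: flows [1->0,3->0,1->4,3->2,4->2] -> levels [5 4 5 2 4]
Step 5: flows [0->1,0->3,1=4,2->3,2->4] -> levels [3 5 3 4 5]

Answer: 3 5 3 4 5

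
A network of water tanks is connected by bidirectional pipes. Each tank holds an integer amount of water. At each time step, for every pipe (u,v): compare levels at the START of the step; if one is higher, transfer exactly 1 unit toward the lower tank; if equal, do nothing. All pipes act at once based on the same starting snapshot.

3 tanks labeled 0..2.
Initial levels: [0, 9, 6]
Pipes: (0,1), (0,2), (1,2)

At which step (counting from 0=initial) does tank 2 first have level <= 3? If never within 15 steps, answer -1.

Step 1: flows [1->0,2->0,1->2] -> levels [2 7 6]
Step 2: flows [1->0,2->0,1->2] -> levels [4 5 6]
Step 3: flows [1->0,2->0,2->1] -> levels [6 5 4]
Step 4: flows [0->1,0->2,1->2] -> levels [4 5 6]
  -> period-2 cycle (repeats step 2); tank 2 never drops to <=3
Tank 2 never reaches <=3 within 15 steps

Answer: -1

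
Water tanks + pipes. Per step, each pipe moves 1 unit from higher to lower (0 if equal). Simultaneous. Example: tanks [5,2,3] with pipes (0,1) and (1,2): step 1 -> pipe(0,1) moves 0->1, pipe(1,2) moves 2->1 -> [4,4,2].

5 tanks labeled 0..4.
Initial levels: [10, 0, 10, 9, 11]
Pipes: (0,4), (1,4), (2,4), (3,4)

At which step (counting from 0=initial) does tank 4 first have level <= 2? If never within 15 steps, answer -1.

Answer: -1

Derivation:
Step 1: flows [4->0,4->1,4->2,4->3] -> levels [11 1 11 10 7]
Step 2: flows [0->4,4->1,2->4,3->4] -> levels [10 2 10 9 9]
Step 3: flows [0->4,4->1,2->4,3=4] -> levels [9 3 9 9 10]
Step 4: flows [4->0,4->1,4->2,4->3] -> levels [10 4 10 10 6]
Step 5: flows [0->4,4->1,2->4,3->4] -> levels [9 5 9 9 8]
Step 6: flows [0->4,4->1,2->4,3->4] -> levels [8 6 8 8 10]
Step 7: flows [4->0,4->1,4->2,4->3] -> levels [9 7 9 9 6]
Step 8: flows [0->4,1->4,2->4,3->4] -> levels [8 6 8 8 10]
  -> period-2 cycle (repeats step 6); tank 4 never drops to <=2
Tank 4 never reaches <=2 within 15 steps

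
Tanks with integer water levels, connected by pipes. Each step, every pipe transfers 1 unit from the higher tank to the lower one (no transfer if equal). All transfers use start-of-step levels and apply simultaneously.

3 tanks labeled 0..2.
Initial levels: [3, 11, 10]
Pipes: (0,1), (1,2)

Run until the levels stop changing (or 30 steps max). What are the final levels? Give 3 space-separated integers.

Answer: 8 8 8

Derivation:
Step 1: flows [1->0,1->2] -> levels [4 9 11]
Step 2: flows [1->0,2->1] -> levels [5 9 10]
Step 3: flows [1->0,2->1] -> levels [6 9 9]
Step 4: flows [1->0,1=2] -> levels [7 8 9]
Step 5: flows [1->0,2->1] -> levels [8 8 8]
Step 6: flows [0=1,1=2] -> levels [8 8 8]
  -> stable (no change)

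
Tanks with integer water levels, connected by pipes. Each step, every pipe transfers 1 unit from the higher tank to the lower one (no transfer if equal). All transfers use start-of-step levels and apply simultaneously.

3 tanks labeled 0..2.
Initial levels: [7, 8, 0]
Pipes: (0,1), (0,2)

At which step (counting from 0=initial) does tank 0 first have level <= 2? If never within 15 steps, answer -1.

Answer: -1

Derivation:
Step 1: flows [1->0,0->2] -> levels [7 7 1]
Step 2: flows [0=1,0->2] -> levels [6 7 2]
Step 3: flows [1->0,0->2] -> levels [6 6 3]
Step 4: flows [0=1,0->2] -> levels [5 6 4]
Step 5: flows [1->0,0->2] -> levels [5 5 5]
Step 6: flows [0=1,0=2] -> levels [5 5 5]
  -> stable; tank 0 stays at 5 > 2
Tank 0 never reaches <=2 within 15 steps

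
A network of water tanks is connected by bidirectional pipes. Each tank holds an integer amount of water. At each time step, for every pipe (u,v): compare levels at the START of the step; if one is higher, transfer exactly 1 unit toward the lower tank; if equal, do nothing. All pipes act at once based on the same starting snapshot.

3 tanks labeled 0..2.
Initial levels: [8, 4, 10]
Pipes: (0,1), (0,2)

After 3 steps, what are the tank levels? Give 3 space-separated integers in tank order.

Answer: 7 7 8

Derivation:
Step 1: flows [0->1,2->0] -> levels [8 5 9]
Step 2: flows [0->1,2->0] -> levels [8 6 8]
Step 3: flows [0->1,0=2] -> levels [7 7 8]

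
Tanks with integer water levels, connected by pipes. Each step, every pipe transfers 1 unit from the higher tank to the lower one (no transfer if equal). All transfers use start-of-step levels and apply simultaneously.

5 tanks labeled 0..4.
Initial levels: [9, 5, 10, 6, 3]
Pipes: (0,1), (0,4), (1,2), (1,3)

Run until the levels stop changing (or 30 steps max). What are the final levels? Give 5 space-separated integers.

Step 1: flows [0->1,0->4,2->1,3->1] -> levels [7 8 9 5 4]
Step 2: flows [1->0,0->4,2->1,1->3] -> levels [7 7 8 6 5]
Step 3: flows [0=1,0->4,2->1,1->3] -> levels [6 7 7 7 6]
Step 4: flows [1->0,0=4,1=2,1=3] -> levels [7 6 7 7 6]
Step 5: flows [0->1,0->4,2->1,3->1] -> levels [5 9 6 6 7]
Step 6: flows [1->0,4->0,1->2,1->3] -> levels [7 6 7 7 6]
  -> period-2 cycle: step 6 state = step 4 state; never stabilizes
  -> state at step 30: (30-4) mod 2 = 0, same as step 4 -> [7 6 7 7 6]

Answer: 7 6 7 7 6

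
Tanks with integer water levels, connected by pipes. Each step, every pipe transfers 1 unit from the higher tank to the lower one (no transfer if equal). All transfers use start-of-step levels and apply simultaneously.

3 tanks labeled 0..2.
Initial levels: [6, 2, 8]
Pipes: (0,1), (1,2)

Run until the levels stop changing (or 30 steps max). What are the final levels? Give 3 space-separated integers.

Answer: 5 6 5

Derivation:
Step 1: flows [0->1,2->1] -> levels [5 4 7]
Step 2: flows [0->1,2->1] -> levels [4 6 6]
Step 3: flows [1->0,1=2] -> levels [5 5 6]
Step 4: flows [0=1,2->1] -> levels [5 6 5]
Step 5: flows [1->0,1->2] -> levels [6 4 6]
Step 6: flows [0->1,2->1] -> levels [5 6 5]
  -> period-2 cycle: step 6 state = step 4 state; never stabilizes
  -> state at step 30: (30-4) mod 2 = 0, same as step 4 -> [5 6 5]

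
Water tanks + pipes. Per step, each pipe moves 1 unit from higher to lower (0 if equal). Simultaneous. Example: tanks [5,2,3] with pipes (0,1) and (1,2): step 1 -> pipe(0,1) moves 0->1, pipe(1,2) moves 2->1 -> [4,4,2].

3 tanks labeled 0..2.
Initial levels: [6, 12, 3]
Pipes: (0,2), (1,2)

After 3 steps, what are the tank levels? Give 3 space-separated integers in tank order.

Step 1: flows [0->2,1->2] -> levels [5 11 5]
Step 2: flows [0=2,1->2] -> levels [5 10 6]
Step 3: flows [2->0,1->2] -> levels [6 9 6]

Answer: 6 9 6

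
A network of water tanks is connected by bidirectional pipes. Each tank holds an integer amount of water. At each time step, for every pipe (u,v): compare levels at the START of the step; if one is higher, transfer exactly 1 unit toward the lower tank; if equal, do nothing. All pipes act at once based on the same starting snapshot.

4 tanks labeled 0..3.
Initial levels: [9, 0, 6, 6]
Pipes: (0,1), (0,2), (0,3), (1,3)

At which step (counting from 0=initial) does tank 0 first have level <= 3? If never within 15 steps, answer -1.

Answer: -1

Derivation:
Step 1: flows [0->1,0->2,0->3,3->1] -> levels [6 2 7 6]
Step 2: flows [0->1,2->0,0=3,3->1] -> levels [6 4 6 5]
Step 3: flows [0->1,0=2,0->3,3->1] -> levels [4 6 6 5]
Step 4: flows [1->0,2->0,3->0,1->3] -> levels [7 4 5 5]
Step 5: flows [0->1,0->2,0->3,3->1] -> levels [4 6 6 5]
  -> period-2 cycle (repeats step 3); tank 0 never drops to <=3
Tank 0 never reaches <=3 within 15 steps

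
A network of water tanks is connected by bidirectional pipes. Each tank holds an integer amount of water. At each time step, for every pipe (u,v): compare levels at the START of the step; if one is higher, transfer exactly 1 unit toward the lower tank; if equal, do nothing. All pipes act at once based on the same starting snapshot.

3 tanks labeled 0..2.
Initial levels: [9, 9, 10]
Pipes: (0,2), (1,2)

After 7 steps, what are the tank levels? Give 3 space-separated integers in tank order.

Step 1: flows [2->0,2->1] -> levels [10 10 8]
Step 2: flows [0->2,1->2] -> levels [9 9 10]
  -> period-2 cycle: step 2 state = step 0 state
  -> state at step 7: (7-0) mod 2 = 1, same as step 1 -> [10 10 8]

Answer: 10 10 8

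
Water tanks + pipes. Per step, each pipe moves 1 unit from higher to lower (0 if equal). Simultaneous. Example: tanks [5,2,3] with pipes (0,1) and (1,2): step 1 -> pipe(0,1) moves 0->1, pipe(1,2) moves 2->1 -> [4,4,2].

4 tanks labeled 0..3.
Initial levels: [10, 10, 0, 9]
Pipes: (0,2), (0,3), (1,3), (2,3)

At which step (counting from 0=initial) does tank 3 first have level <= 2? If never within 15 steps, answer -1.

Step 1: flows [0->2,0->3,1->3,3->2] -> levels [8 9 2 10]
Step 2: flows [0->2,3->0,3->1,3->2] -> levels [8 10 4 7]
Step 3: flows [0->2,0->3,1->3,3->2] -> levels [6 9 6 8]
Step 4: flows [0=2,3->0,1->3,3->2] -> levels [7 8 7 7]
Step 5: flows [0=2,0=3,1->3,2=3] -> levels [7 7 7 8]
Step 6: flows [0=2,3->0,3->1,3->2] -> levels [8 8 8 5]
Step 7: flows [0=2,0->3,1->3,2->3] -> levels [7 7 7 8]
  -> period-2 cycle (repeats step 5); tank 3 never drops to <=2
Tank 3 never reaches <=2 within 15 steps

Answer: -1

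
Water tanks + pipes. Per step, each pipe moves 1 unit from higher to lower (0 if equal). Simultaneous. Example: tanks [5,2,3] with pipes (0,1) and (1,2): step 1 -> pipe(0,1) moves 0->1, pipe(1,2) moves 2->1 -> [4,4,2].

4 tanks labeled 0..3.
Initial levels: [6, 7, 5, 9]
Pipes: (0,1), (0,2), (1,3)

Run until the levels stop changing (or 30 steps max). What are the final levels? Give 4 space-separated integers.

Answer: 8 6 6 7

Derivation:
Step 1: flows [1->0,0->2,3->1] -> levels [6 7 6 8]
Step 2: flows [1->0,0=2,3->1] -> levels [7 7 6 7]
Step 3: flows [0=1,0->2,1=3] -> levels [6 7 7 7]
Step 4: flows [1->0,2->0,1=3] -> levels [8 6 6 7]
Step 5: flows [0->1,0->2,3->1] -> levels [6 8 7 6]
Step 6: flows [1->0,2->0,1->3] -> levels [8 6 6 7]
  -> period-2 cycle: step 6 state = step 4 state; never stabilizes
  -> state at step 30: (30-4) mod 2 = 0, same as step 4 -> [8 6 6 7]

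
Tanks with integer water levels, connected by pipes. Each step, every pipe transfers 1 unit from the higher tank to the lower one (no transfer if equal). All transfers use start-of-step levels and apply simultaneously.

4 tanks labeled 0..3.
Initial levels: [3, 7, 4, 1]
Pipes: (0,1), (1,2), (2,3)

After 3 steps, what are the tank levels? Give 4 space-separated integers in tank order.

Step 1: flows [1->0,1->2,2->3] -> levels [4 5 4 2]
Step 2: flows [1->0,1->2,2->3] -> levels [5 3 4 3]
Step 3: flows [0->1,2->1,2->3] -> levels [4 5 2 4]

Answer: 4 5 2 4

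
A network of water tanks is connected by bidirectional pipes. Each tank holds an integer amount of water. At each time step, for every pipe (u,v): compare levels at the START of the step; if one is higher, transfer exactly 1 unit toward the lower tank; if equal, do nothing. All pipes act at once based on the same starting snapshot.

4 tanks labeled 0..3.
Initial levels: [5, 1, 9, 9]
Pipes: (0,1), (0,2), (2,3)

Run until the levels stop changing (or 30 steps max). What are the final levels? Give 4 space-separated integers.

Answer: 5 6 7 6

Derivation:
Step 1: flows [0->1,2->0,2=3] -> levels [5 2 8 9]
Step 2: flows [0->1,2->0,3->2] -> levels [5 3 8 8]
Step 3: flows [0->1,2->0,2=3] -> levels [5 4 7 8]
Step 4: flows [0->1,2->0,3->2] -> levels [5 5 7 7]
Step 5: flows [0=1,2->0,2=3] -> levels [6 5 6 7]
Step 6: flows [0->1,0=2,3->2] -> levels [5 6 7 6]
Step 7: flows [1->0,2->0,2->3] -> levels [7 5 5 7]
Step 8: flows [0->1,0->2,3->2] -> levels [5 6 7 6]
  -> period-2 cycle: step 8 state = step 6 state; never stabilizes
  -> state at step 30: (30-6) mod 2 = 0, same as step 6 -> [5 6 7 6]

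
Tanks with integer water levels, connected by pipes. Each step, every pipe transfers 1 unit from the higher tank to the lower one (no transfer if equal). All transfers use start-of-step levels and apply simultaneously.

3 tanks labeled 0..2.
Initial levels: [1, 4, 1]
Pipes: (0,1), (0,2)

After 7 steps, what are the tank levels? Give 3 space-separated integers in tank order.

Answer: 2 2 2

Derivation:
Step 1: flows [1->0,0=2] -> levels [2 3 1]
Step 2: flows [1->0,0->2] -> levels [2 2 2]
Step 3: flows [0=1,0=2] -> levels [2 2 2]
  -> stable; steps 4..7 unchanged -> [2 2 2]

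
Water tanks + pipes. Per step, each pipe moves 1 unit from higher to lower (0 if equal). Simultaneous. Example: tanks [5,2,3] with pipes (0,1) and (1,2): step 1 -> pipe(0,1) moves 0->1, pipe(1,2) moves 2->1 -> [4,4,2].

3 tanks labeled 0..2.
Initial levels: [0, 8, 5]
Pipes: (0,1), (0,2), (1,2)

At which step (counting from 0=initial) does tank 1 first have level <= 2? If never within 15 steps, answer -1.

Answer: -1

Derivation:
Step 1: flows [1->0,2->0,1->2] -> levels [2 6 5]
Step 2: flows [1->0,2->0,1->2] -> levels [4 4 5]
Step 3: flows [0=1,2->0,2->1] -> levels [5 5 3]
Step 4: flows [0=1,0->2,1->2] -> levels [4 4 5]
  -> period-2 cycle (repeats step 2); tank 1 never drops to <=2
Tank 1 never reaches <=2 within 15 steps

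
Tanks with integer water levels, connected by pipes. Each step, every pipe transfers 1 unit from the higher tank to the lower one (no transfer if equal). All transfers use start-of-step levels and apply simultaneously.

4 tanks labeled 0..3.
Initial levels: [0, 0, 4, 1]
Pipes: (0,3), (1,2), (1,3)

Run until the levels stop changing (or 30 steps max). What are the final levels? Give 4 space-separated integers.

Answer: 2 2 1 0

Derivation:
Step 1: flows [3->0,2->1,3->1] -> levels [1 2 3 -1]
Step 2: flows [0->3,2->1,1->3] -> levels [0 2 2 1]
Step 3: flows [3->0,1=2,1->3] -> levels [1 1 2 1]
Step 4: flows [0=3,2->1,1=3] -> levels [1 2 1 1]
Step 5: flows [0=3,1->2,1->3] -> levels [1 0 2 2]
Step 6: flows [3->0,2->1,3->1] -> levels [2 2 1 0]
Step 7: flows [0->3,1->2,1->3] -> levels [1 0 2 2]
  -> period-2 cycle: step 7 state = step 5 state; never stabilizes
  -> state at step 30: (30-5) mod 2 = 1, same as step 6 -> [2 2 1 0]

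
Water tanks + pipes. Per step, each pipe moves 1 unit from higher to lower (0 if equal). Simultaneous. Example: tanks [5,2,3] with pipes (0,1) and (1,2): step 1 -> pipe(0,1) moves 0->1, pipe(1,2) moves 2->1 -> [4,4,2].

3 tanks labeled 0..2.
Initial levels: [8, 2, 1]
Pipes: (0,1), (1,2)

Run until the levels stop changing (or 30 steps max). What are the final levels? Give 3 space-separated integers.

Answer: 3 5 3

Derivation:
Step 1: flows [0->1,1->2] -> levels [7 2 2]
Step 2: flows [0->1,1=2] -> levels [6 3 2]
Step 3: flows [0->1,1->2] -> levels [5 3 3]
Step 4: flows [0->1,1=2] -> levels [4 4 3]
Step 5: flows [0=1,1->2] -> levels [4 3 4]
Step 6: flows [0->1,2->1] -> levels [3 5 3]
Step 7: flows [1->0,1->2] -> levels [4 3 4]
  -> period-2 cycle: step 7 state = step 5 state; never stabilizes
  -> state at step 30: (30-5) mod 2 = 1, same as step 6 -> [3 5 3]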